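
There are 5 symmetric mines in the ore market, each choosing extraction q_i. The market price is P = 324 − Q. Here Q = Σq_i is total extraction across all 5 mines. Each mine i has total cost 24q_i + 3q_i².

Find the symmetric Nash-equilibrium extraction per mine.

25

A representative mine's profit is π_i = q_i(324 − Q) − 24q_i − 3q_i², with Q = q_i + Σ_{j≠i} q_j.
First-order condition: 300 − 8q_i − Σ_{j≠i} q_j = 0.
In a symmetric equilibrium every mine chooses the same q, so Σ_{j≠i} q_j = 4q. The condition becomes 300 − 12q = 0, giving q = 300/12 = 25.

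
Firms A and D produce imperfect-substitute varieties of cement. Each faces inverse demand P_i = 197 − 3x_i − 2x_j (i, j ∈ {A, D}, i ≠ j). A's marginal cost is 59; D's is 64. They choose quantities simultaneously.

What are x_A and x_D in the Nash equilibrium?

17.5625, 16.3125

Firm A's profit: π = x_A(197 − 3x_A − 2x_D) − 59x_A.
∂π/∂x_A = 138 − 6x_A − 2x_D = 0 ⇒ x_A = 23 − (1/3)x_D.
Similarly x_D = 133/6 − (1/3)x_A.
Plugging x_D into A's best response: x_A = 23 − (1/3)(133/6 − (1/3)x_A) ⇒ (8/9)x_A = 281/18, so x_A = 17.5625.
Then x_D = 133/6 − (1/3)·17.5625 = 16.3125.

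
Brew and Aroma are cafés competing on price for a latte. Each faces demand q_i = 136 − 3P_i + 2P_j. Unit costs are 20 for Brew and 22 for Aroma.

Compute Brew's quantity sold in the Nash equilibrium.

88.125

Brew's profit: π = (P_{Brew} − 20)(136 − 3P_{Brew} + 2P_{Aroma}).
∂π/∂P_{Brew} = 196 − 6P_{Brew} + 2P_{Aroma} = 0 ⇒ P_{Brew} = 98/3 + (1/3)P_{Aroma}.
Similarly P_{Aroma} = 101/3 + (1/3)P_{Brew}.
Substituting the second reaction function into the first: P_{Brew} = 98/3 + (1/3)(101/3 + (1/3)P_{Brew}), which gives (8/9)P_{Brew} = 395/9 ⇒ P_{Brew} = 49.375.
Then P_{Aroma} = 101/3 + (1/3)·49.375 = 50.125.
q_{Brew} = 136 − 3·49.375 + 2·50.125 = 88.125.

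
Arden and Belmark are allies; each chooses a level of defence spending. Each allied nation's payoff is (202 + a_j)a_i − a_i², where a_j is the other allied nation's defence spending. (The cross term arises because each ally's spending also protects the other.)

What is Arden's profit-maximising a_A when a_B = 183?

Arden's payoff is (202 + a_B)a_A − a_A².
∂π/∂a_A = 202 + a_B − 2a_A = 0, so a_A = 101 + 0.5a_B.
At a_B = 183: a_A = 101 + 0.5·183 = 192.5.

192.5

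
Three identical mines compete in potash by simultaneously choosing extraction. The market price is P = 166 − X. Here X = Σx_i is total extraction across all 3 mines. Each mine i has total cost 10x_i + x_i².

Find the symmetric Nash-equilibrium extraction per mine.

A representative mine's profit is π_i = x_i(166 − X) − 10x_i − x_i², with X = x_i + Σ_{j≠i} x_j.
First-order condition: 156 − 4x_i − Σ_{j≠i} x_j = 0.
Imposing symmetry (x_j = x for all j) turns Σ_{j≠i} x_j into 2x, so 156 = 6x and x = 26.

26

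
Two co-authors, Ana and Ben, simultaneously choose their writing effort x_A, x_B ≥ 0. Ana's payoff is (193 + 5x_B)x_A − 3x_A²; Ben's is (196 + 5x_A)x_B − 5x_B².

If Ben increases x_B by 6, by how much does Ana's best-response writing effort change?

5

Expanding Ana's payoff: 193x_A + 5x_Bx_A − 3x_A².
∂π/∂x_A = 193 + 5x_B − 6x_A = 0, so x_A = 193/6 + (5/6)x_B.
The reaction-function slope is 5/6, so a 6-unit rise in x_B moves x_A by 5/6 × 6 = 5. Ana's best response rises — the actions are strategic complements.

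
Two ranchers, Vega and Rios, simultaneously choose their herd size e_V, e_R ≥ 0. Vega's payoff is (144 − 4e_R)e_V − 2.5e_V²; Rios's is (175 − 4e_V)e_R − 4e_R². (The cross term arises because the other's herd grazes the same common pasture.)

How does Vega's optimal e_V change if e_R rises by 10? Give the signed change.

Expanding Vega's payoff: 144e_V − 4e_Re_V − 2.5e_V².
∂π/∂e_V = 144 − 4e_R − 5e_V = 0, so e_V = 28.8 − 0.8e_R.
The reaction-function slope is −0.8, so a 10-unit rise in e_R moves e_V by −0.8 × 10 = −8. Vega's best response falls — the actions are strategic substitutes.

-8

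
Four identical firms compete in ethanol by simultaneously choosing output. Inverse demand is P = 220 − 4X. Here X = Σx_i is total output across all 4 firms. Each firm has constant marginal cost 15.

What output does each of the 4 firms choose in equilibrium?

A representative firm's profit is π_i = x_i(220 − 4X) − 15x_i, with X = x_i + Σ_{j≠i} x_j.
First-order condition: 205 − 8x_i − 4Σ_{j≠i} x_j = 0.
With identical firms, set every x_j = x: then 205 − 8x − 12x = 0, i.e. x = 205/20 = 10.25.

10.25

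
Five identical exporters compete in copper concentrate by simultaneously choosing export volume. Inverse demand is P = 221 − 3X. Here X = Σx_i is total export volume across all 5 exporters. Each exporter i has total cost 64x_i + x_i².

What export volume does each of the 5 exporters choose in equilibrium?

7.85

A representative exporter's profit is π_i = x_i(221 − 3X) − 64x_i − x_i², with X = x_i + Σ_{j≠i} x_j.
First-order condition: 157 − 8x_i − 3Σ_{j≠i} x_j = 0.
With identical exporters, set every x_j = x: then 157 − 8x − 12x = 0, i.e. x = 157/20 = 7.85.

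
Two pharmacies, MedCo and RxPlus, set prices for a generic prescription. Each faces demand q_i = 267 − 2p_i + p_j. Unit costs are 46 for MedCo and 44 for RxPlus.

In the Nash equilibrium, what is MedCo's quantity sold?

146.8

MedCo's profit: π = (p_{MedCo} − 46)(267 − 2p_{MedCo} + p_{RxPlus}).
∂π/∂p_{MedCo} = 359 − 4p_{MedCo} + p_{RxPlus} = 0 ⇒ p_{MedCo} = 89.75 + 0.25p_{RxPlus}.
Similarly p_{RxPlus} = 88.75 + 0.25p_{MedCo}.
Substituting the second reaction function into the first: p_{MedCo} = 89.75 + 0.25(88.75 + 0.25p_{MedCo}), which gives 0.9375p_{MedCo} = 111.9375 ⇒ p_{MedCo} = 119.4.
Then p_{RxPlus} = 88.75 + 0.25·119.4 = 118.6.
q_{MedCo} = 267 − 2·119.4 + 118.6 = 146.8.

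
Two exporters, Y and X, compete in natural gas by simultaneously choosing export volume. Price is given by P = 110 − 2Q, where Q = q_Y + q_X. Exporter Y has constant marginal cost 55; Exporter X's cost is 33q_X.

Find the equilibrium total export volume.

Exporter Y's profit: π = q_Y(110 − 2(q_Y + q_X)) − 55q_Y.
∂π/∂q_Y = 55 − 4q_Y − 2q_X = 0, so q_Y = 13.75 − 0.5q_X.
By the same steps for X: q_X = 19.25 − 0.5q_Y.
Substituting the second reaction function into the first: q_Y = 13.75 − 0.5(19.25 − 0.5q_Y), which gives 0.75q_Y = 4.125 ⇒ q_Y = 5.5.
Then q_X = 19.25 − 0.5·5.5 = 16.5.
Total export volume: 5.5 + 16.5 = 22.

22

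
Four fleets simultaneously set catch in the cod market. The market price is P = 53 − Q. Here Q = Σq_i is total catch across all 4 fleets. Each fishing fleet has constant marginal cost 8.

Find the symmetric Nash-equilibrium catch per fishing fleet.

9

A representative fishing fleet's profit is π_i = q_i(53 − Q) − 8q_i, with Q = q_i + Σ_{j≠i} q_j.
First-order condition: 45 − 2q_i − Σ_{j≠i} q_j = 0.
In a symmetric equilibrium every fishing fleet chooses the same q, so Σ_{j≠i} q_j = 3q. The condition becomes 45 − 5q = 0, giving q = 45/5 = 9.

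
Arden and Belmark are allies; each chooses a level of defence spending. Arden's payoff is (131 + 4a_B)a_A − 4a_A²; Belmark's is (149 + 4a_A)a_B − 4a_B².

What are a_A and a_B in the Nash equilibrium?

Expanding Arden's payoff: 131a_A + 4a_Ba_A − 4a_A².
∂π/∂a_A = 131 + 4a_B − 8a_A = 0, so a_A = 16.375 + 0.5a_B.
Likewise for Belmark: a_B = 18.625 + 0.5a_A.
Substituting the second reaction function into the first: a_A = 16.375 + 0.5(18.625 + 0.5a_A), which gives 0.75a_A = 25.6875 ⇒ a_A = 34.25.
Then a_B = 18.625 + 0.5·34.25 = 35.75.

34.25, 35.75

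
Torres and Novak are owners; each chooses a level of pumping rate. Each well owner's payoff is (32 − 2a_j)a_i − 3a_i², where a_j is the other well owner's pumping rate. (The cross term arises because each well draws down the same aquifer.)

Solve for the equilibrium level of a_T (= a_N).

4

Torres's payoff is (32 − 2a_N)a_T − 3a_T².
∂π/∂a_T = 32 − 2a_N − 6a_T = 0, so a_T = 16/3 − (1/3)a_N.
By symmetry a_N = a_T; substituting into the reaction function, (4/3)a_T = 16/3 and a_T = 4.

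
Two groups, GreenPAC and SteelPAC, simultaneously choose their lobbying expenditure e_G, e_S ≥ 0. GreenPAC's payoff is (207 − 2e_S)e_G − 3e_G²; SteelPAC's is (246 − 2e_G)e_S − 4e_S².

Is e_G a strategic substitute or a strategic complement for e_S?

Expanding GreenPAC's payoff: 207e_G − 2e_Se_G − 3e_G².
∂π/∂e_G = 207 − 2e_S − 6e_G = 0, so e_G = 34.5 − (1/3)e_S.
The best-response slope de_G/de_S = −1/3 < 0: the reaction function is downward-sloping, so the choices are strategic substitutes.

strategic substitutes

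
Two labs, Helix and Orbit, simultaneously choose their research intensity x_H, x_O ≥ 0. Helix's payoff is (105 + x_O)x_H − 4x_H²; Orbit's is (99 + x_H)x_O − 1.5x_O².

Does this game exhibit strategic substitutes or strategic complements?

Expanding Helix's payoff: 105x_H + x_Ox_H − 4x_H².
∂π/∂x_H = 105 + x_O − 8x_H = 0, so x_H = 13.125 + 0.125x_O.
The best-response slope dx_H/dx_O = 0.125 > 0: the reaction function is upward-sloping, so the choices are strategic complements.

strategic complements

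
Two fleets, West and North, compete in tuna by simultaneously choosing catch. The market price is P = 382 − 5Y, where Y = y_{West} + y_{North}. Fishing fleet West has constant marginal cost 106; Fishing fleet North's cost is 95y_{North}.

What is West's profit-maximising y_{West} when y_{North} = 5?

Fishing fleet West's profit: π = y_{West}(382 − 5(y_{West} + y_{North})) − 106y_{West}.
∂π/∂y_{West} = 276 − 10y_{West} − 5y_{North} = 0, so y_{West} = 27.6 − 0.5y_{North}.
At y_{North} = 5: y_{West} = 27.6 − 0.5·5 = 25.1.

25.1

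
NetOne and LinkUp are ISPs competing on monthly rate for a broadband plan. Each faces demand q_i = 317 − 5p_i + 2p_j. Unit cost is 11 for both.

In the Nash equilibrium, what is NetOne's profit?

NetOne's profit: π = (p_{NetOne} − 11)(317 − 5p_{NetOne} + 2p_{LinkUp}).
∂π/∂p_{NetOne} = 372 − 10p_{NetOne} + 2p_{LinkUp} = 0 ⇒ p_{NetOne} = 37.2 + 0.2p_{LinkUp}.
The game is symmetric, so in equilibrium p_{LinkUp} = p_{NetOne}: the reaction function gives 0.8p_{NetOne} = 37.2, hence p_{NetOne} = 46.5.
q_{NetOne} = 317 − 5·46.5 + 2·46.5 = 177.5.
Profit = (46.5 − 11)·177.5 = 6301.25.

6301.25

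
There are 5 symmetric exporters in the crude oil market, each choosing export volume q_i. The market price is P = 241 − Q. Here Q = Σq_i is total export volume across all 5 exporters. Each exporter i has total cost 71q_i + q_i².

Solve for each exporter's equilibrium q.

A representative exporter's profit is π_i = q_i(241 − Q) − 71q_i − q_i², with Q = q_i + Σ_{j≠i} q_j.
First-order condition: 170 − 4q_i − Σ_{j≠i} q_j = 0.
With identical exporters, set every q_j = q: then 170 − 4q − 4q = 0, i.e. q = 170/8 = 21.25.

21.25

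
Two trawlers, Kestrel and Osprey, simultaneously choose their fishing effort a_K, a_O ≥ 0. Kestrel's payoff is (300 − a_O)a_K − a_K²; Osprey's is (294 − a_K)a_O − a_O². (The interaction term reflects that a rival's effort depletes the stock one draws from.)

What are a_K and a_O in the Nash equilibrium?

102, 96

Expanding Kestrel's payoff: 300a_K − a_Oa_K − a_K².
∂π/∂a_K = 300 − a_O − 2a_K = 0, so a_K = 150 − 0.5a_O.
Likewise for Osprey: a_O = 147 − 0.5a_K.
Substituting the second reaction function into the first: a_K = 150 − 0.5(147 − 0.5a_K), which gives 0.75a_K = 76.5 ⇒ a_K = 102.
Then a_O = 147 − 0.5·102 = 96.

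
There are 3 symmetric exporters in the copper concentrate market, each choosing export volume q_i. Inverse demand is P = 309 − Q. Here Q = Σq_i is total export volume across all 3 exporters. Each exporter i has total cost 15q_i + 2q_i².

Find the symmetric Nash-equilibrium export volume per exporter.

A representative exporter's profit is π_i = q_i(309 − Q) − 15q_i − 2q_i², with Q = q_i + Σ_{j≠i} q_j.
First-order condition: 294 − 6q_i − Σ_{j≠i} q_j = 0.
Imposing symmetry (q_j = q for all j) turns Σ_{j≠i} q_j into 2q, so 294 = 8q and q = 36.75.

36.75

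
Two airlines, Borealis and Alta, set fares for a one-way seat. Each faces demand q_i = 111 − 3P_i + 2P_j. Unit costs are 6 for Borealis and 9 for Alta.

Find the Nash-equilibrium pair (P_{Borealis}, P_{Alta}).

32.8125, 33.9375

Borealis's profit: π = (P_{Borealis} − 6)(111 − 3P_{Borealis} + 2P_{Alta}).
∂π/∂P_{Borealis} = 129 − 6P_{Borealis} + 2P_{Alta} = 0 ⇒ P_{Borealis} = 21.5 + (1/3)P_{Alta}.
Similarly P_{Alta} = 23 + (1/3)P_{Borealis}.
Solving the two reaction functions simultaneously: (1 − (1/3)(1/3))P_{Borealis} = 21.5 + (1/3)·23, so (8/9)P_{Borealis} = 175/6 and P_{Borealis} = 32.8125.
Then P_{Alta} = 23 + (1/3)·32.8125 = 33.9375.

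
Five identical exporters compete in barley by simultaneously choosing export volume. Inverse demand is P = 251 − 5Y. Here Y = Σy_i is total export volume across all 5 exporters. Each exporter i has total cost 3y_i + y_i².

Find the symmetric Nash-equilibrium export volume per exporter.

A representative exporter's profit is π_i = y_i(251 − 5Y) − 3y_i − y_i², with Y = y_i + Σ_{j≠i} y_j.
First-order condition: 248 − 12y_i − 5Σ_{j≠i} y_j = 0.
In a symmetric equilibrium every exporter chooses the same y, so Σ_{j≠i} y_j = 4y. The condition becomes 248 − 32y = 0, giving y = 248/32 = 7.75.

7.75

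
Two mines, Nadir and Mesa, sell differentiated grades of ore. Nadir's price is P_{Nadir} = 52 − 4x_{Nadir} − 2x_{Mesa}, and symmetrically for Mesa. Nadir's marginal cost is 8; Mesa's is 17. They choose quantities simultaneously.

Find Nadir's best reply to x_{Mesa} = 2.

5

Mine Nadir's profit: π = x_{Nadir}(52 − 4x_{Nadir} − 2x_{Mesa}) − 8x_{Nadir}.
∂π/∂x_{Nadir} = 44 − 8x_{Nadir} − 2x_{Mesa} = 0 ⇒ x_{Nadir} = 5.5 − 0.25x_{Mesa}.
At x_{Mesa} = 2: x_{Nadir} = 5.5 − 0.25·2 = 5.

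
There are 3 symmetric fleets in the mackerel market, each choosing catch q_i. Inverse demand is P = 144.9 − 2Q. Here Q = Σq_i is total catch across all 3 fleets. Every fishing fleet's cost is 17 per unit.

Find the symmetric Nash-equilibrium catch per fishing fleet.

A representative fishing fleet's profit is π_i = q_i(144.9 − 2Q) − 17q_i, with Q = q_i + Σ_{j≠i} q_j.
First-order condition: 127.9 − 4q_i − 2Σ_{j≠i} q_j = 0.
With identical fishing fleets, set every q_j = q: then 127.9 − 4q − 4q = 0, i.e. q = 127.9/8 = 15.9875.

15.9875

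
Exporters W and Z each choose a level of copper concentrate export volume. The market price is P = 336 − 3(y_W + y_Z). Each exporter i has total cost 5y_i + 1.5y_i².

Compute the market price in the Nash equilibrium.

170.5

Exporter W's profit: π = y_W(336 − 3(y_W + y_Z)) − 5y_W − 1.5y_W².
∂π/∂y_W = 331 − 9y_W − 3y_Z = 0, so y_W = 331/9 − (1/3)y_Z.
By symmetry y_Z = y_W; substituting into the reaction function, (4/3)y_W = 331/9 and y_W = 331/12.
Equilibrium price: P = 336 − 3·(331/6) = 170.5.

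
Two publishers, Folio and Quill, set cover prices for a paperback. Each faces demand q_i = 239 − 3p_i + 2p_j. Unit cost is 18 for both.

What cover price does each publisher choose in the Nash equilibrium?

73.25

Folio's profit: π = (p_{Folio} − 18)(239 − 3p_{Folio} + 2p_{Quill}).
∂π/∂p_{Folio} = 293 − 6p_{Folio} + 2p_{Quill} = 0 ⇒ p_{Folio} = 293/6 + (1/3)p_{Quill}.
By symmetry p_{Quill} = p_{Folio}; substituting into the reaction function, (2/3)p_{Folio} = 293/6 and p_{Folio} = 73.25.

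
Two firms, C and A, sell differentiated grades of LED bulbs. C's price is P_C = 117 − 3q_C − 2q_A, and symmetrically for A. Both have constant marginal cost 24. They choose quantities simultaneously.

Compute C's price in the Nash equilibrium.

Firm C's profit: π = q_C(117 − 3q_C − 2q_A) − 24q_C.
∂π/∂q_C = 93 − 6q_C − 2q_A = 0 ⇒ q_C = 15.5 − (1/3)q_A.
By symmetry q_A = q_C; substituting into the reaction function, (4/3)q_C = 15.5 and q_C = 11.625.
P_C = 117 − 3·11.625 − 2·11.625 = 58.875.

58.875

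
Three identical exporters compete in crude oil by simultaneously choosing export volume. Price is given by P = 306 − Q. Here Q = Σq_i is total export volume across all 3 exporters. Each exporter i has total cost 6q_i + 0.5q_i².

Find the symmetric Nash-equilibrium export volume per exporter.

60

A representative exporter's profit is π_i = q_i(306 − Q) − 6q_i − 0.5q_i², with Q = q_i + Σ_{j≠i} q_j.
First-order condition: 300 − 3q_i − Σ_{j≠i} q_j = 0.
With identical exporters, set every q_j = q: then 300 − 3q − 2q = 0, i.e. q = 300/5 = 60.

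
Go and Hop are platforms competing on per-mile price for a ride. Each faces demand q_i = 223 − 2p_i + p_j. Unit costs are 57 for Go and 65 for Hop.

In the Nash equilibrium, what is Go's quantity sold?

112.8

Go's profit: π = (p_{Go} − 57)(223 − 2p_{Go} + p_{Hop}).
∂π/∂p_{Go} = 337 − 4p_{Go} + p_{Hop} = 0 ⇒ p_{Go} = 84.25 + 0.25p_{Hop}.
Similarly p_{Hop} = 88.25 + 0.25p_{Go}.
Substituting the second reaction function into the first: p_{Go} = 84.25 + 0.25(88.25 + 0.25p_{Go}), which gives 0.9375p_{Go} = 106.3125 ⇒ p_{Go} = 113.4.
Then p_{Hop} = 88.25 + 0.25·113.4 = 116.6.
q_{Go} = 223 − 2·113.4 + 116.6 = 112.8.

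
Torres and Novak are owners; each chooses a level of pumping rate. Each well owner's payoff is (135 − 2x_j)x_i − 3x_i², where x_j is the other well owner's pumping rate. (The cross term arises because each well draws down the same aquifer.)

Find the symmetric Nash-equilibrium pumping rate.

16.875

Torres's payoff is (135 − 2x_N)x_T − 3x_T².
∂π/∂x_T = 135 − 2x_N − 6x_T = 0, so x_T = 22.5 − (1/3)x_N.
Setting x_T = x_N in the reaction function: x_T = 22.5 − (1/3)x_T, so x_T = 22.5 / (4/3) = 16.875.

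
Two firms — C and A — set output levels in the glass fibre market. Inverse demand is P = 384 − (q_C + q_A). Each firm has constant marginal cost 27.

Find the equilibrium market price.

Firm C's profit: π = q_C(384 − (q_C + q_A)) − 27q_C.
∂π/∂q_C = 357 − 2q_C − q_A = 0, so q_C = 178.5 − 0.5q_A.
Setting q_C = q_A in the reaction function: q_C = 178.5 − 0.5q_C, so q_C = 178.5 / 1.5 = 119.
Equilibrium price: P = 384 − 238 = 146.

146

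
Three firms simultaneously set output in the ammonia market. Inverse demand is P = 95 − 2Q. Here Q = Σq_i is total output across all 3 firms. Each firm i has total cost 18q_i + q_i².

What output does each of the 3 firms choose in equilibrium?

7.7

A representative firm's profit is π_i = q_i(95 − 2Q) − 18q_i − q_i², with Q = q_i + Σ_{j≠i} q_j.
First-order condition: 77 − 6q_i − 2Σ_{j≠i} q_j = 0.
In a symmetric equilibrium every firm chooses the same q, so Σ_{j≠i} q_j = 2q. The condition becomes 77 − 10q = 0, giving q = 77/10 = 7.7.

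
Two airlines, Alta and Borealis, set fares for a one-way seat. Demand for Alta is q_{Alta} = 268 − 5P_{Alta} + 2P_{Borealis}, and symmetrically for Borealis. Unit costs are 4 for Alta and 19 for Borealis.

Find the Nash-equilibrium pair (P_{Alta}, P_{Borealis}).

Alta's profit: π = (P_{Alta} − 4)(268 − 5P_{Alta} + 2P_{Borealis}).
∂π/∂P_{Alta} = 288 − 10P_{Alta} + 2P_{Borealis} = 0 ⇒ P_{Alta} = 28.8 + 0.2P_{Borealis}.
Similarly P_{Borealis} = 36.3 + 0.2P_{Alta}.
Substituting the second reaction function into the first: P_{Alta} = 28.8 + 0.2(36.3 + 0.2P_{Alta}), which gives 0.96P_{Alta} = 36.06 ⇒ P_{Alta} = 37.5625.
Then P_{Borealis} = 36.3 + 0.2·37.5625 = 43.8125.

37.5625, 43.8125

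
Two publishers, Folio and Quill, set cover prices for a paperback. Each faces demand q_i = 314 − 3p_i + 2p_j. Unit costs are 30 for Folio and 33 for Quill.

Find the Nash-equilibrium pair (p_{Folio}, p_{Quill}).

101.5625, 102.6875

Folio's profit: π = (p_{Folio} − 30)(314 − 3p_{Folio} + 2p_{Quill}).
∂π/∂p_{Folio} = 404 − 6p_{Folio} + 2p_{Quill} = 0 ⇒ p_{Folio} = 202/3 + (1/3)p_{Quill}.
Similarly p_{Quill} = 413/6 + (1/3)p_{Folio}.
Solving the two reaction functions simultaneously: (1 − (1/3)(1/3))p_{Folio} = 202/3 + (1/3)·(413/6), so (8/9)p_{Folio} = 1625/18 and p_{Folio} = 101.5625.
Then p_{Quill} = 413/6 + (1/3)·101.5625 = 102.6875.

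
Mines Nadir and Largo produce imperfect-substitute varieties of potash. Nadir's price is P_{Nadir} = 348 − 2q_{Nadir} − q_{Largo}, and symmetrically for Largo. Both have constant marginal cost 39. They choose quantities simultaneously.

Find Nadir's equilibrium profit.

7638.48

Mine Nadir's profit: π = q_{Nadir}(348 − 2q_{Nadir} − q_{Largo}) − 39q_{Nadir}.
∂π/∂q_{Nadir} = 309 − 4q_{Nadir} − q_{Largo} = 0 ⇒ q_{Nadir} = 77.25 − 0.25q_{Largo}.
Setting q_{Nadir} = q_{Largo} in the reaction function: q_{Nadir} = 77.25 − 0.25q_{Nadir}, so q_{Nadir} = 77.25 / 1.25 = 61.8.
P_{Nadir} = 348 − 2·61.8 − 61.8 = 162.6.
Profit = (162.6 − 39)·61.8 = 7638.48.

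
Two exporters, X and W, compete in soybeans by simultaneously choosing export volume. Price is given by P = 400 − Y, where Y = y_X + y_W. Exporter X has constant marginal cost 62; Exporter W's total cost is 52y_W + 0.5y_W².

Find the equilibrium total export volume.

Exporter X's profit: π = y_X(400 − (y_X + y_W)) − 62y_X.
∂π/∂y_X = 338 − 2y_X − y_W = 0, so y_X = 169 − 0.5y_W.
For W: ∂π/∂y_W = 348 − 3y_W − y_X = 0 ⇒ y_W = 116 − (1/3)y_X.
Substituting the second reaction function into the first: y_X = 169 − 0.5(116 − (1/3)y_X), which gives (5/6)y_X = 111 ⇒ y_X = 133.2.
Then y_W = 116 − (1/3)·133.2 = 71.6.
Total export volume: 133.2 + 71.6 = 204.8.

204.8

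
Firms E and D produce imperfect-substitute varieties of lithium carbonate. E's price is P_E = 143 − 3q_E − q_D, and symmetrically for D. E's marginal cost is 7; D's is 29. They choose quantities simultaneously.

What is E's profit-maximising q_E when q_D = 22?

19

Firm E's profit: π = q_E(143 − 3q_E − q_D) − 7q_E.
∂π/∂q_E = 136 − 6q_E − q_D = 0 ⇒ q_E = 68/3 − (1/6)q_D.
At q_D = 22: q_E = 68/3 − (1/6)·22 = 19.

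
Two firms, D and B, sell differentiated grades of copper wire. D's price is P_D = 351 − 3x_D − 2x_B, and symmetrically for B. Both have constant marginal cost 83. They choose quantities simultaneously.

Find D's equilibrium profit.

3366.75

Firm D's profit: π = x_D(351 − 3x_D − 2x_B) − 83x_D.
∂π/∂x_D = 268 − 6x_D − 2x_B = 0 ⇒ x_D = 134/3 − (1/3)x_B.
By symmetry x_B = x_D; substituting into the reaction function, (4/3)x_D = 134/3 and x_D = 33.5.
P_D = 351 − 3·33.5 − 2·33.5 = 183.5.
Profit = (183.5 − 83)·33.5 = 3366.75.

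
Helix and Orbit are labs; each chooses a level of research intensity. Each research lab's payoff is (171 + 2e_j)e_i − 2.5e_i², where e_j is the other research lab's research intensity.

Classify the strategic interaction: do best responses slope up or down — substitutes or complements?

strategic complements

Helix's payoff is (171 + 2e_O)e_H − 2.5e_H².
∂π/∂e_H = 171 + 2e_O − 5e_H = 0, so e_H = 34.2 + 0.4e_O.
The best-response slope de_H/de_O = 0.4 > 0: the reaction function is upward-sloping, so the choices are strategic complements.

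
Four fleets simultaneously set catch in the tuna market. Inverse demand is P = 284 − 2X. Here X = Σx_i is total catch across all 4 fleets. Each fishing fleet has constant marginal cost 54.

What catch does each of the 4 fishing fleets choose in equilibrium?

23

A representative fishing fleet's profit is π_i = x_i(284 − 2X) − 54x_i, with X = x_i + Σ_{j≠i} x_j.
First-order condition: 230 − 4x_i − 2Σ_{j≠i} x_j = 0.
Imposing symmetry (x_j = x for all j) turns Σ_{j≠i} x_j into 3x, so 230 = 10x and x = 23.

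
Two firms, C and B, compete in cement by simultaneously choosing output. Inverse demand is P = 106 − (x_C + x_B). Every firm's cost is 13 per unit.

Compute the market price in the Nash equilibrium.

44

Firm C's profit: π = x_C(106 − (x_C + x_B)) − 13x_C.
∂π/∂x_C = 93 − 2x_C − x_B = 0, so x_C = 46.5 − 0.5x_B.
The game is symmetric, so in equilibrium x_B = x_C: the reaction function gives 1.5x_C = 46.5, hence x_C = 31.
Equilibrium price: P = 106 − 62 = 44.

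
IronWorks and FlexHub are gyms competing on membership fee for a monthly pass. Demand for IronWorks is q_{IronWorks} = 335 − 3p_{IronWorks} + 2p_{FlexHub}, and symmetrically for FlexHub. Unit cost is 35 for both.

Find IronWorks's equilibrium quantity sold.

IronWorks's profit: π = (p_{IronWorks} − 35)(335 − 3p_{IronWorks} + 2p_{FlexHub}).
∂π/∂p_{IronWorks} = 440 − 6p_{IronWorks} + 2p_{FlexHub} = 0 ⇒ p_{IronWorks} = 220/3 + (1/3)p_{FlexHub}.
Setting p_{IronWorks} = p_{FlexHub} in the reaction function: p_{IronWorks} = 220/3 + (1/3)p_{IronWorks}, so p_{IronWorks} = (220/3) / (2/3) = 110.
q_{IronWorks} = 335 − 3·110 + 2·110 = 225.

225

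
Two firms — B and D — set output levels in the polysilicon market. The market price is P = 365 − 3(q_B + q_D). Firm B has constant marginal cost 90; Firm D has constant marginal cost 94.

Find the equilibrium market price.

Firm B's profit: π = q_B(365 − 3(q_B + q_D)) − 90q_B.
∂π/∂q_B = 275 − 6q_B − 3q_D = 0, so q_B = 275/6 − 0.5q_D.
By the same steps for D: q_D = 271/6 − 0.5q_B.
Plugging q_D into B's best response: q_B = 275/6 − 0.5(271/6 − 0.5q_B) ⇒ 0.75q_B = 23.25, so q_B = 31.
Then q_D = 271/6 − 0.5·31 = 89/3.
Equilibrium price: P = 365 − 3·(182/3) = 183.

183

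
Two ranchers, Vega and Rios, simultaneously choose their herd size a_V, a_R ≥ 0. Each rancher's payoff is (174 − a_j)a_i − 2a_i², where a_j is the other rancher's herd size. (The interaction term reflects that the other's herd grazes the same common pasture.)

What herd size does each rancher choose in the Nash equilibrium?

34.8

Vega's payoff is (174 − a_R)a_V − 2a_V².
∂π/∂a_V = 174 − a_R − 4a_V = 0, so a_V = 43.5 − 0.25a_R.
The game is symmetric, so in equilibrium a_R = a_V: the reaction function gives 1.25a_V = 43.5, hence a_V = 34.8.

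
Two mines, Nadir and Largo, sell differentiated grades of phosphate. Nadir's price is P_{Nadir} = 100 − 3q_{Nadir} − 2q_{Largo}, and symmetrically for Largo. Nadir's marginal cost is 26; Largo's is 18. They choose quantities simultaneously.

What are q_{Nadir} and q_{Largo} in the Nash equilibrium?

8.75, 10.75

Mine Nadir's profit: π = q_{Nadir}(100 − 3q_{Nadir} − 2q_{Largo}) − 26q_{Nadir}.
∂π/∂q_{Nadir} = 74 − 6q_{Nadir} − 2q_{Largo} = 0 ⇒ q_{Nadir} = 37/3 − (1/3)q_{Largo}.
Similarly q_{Largo} = 41/3 − (1/3)q_{Nadir}.
Plugging q_{Largo} into Nadir's best response: q_{Nadir} = 37/3 − (1/3)(41/3 − (1/3)q_{Nadir}) ⇒ (8/9)q_{Nadir} = 70/9, so q_{Nadir} = 8.75.
Then q_{Largo} = 41/3 − (1/3)·8.75 = 10.75.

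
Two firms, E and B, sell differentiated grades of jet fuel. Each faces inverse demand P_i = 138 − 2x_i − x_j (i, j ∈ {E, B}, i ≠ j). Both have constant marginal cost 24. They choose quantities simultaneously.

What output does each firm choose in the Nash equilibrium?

22.8

Firm E's profit: π = x_E(138 − 2x_E − x_B) − 24x_E.
∂π/∂x_E = 114 − 4x_E − x_B = 0 ⇒ x_E = 28.5 − 0.25x_B.
The game is symmetric, so in equilibrium x_B = x_E: the reaction function gives 1.25x_E = 28.5, hence x_E = 22.8.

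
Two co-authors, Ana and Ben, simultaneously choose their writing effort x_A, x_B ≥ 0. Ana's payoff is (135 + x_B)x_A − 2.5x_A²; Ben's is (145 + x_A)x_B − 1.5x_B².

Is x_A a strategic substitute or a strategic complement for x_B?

strategic complements

Expanding Ana's payoff: 135x_A + x_Bx_A − 2.5x_A².
∂π/∂x_A = 135 + x_B − 5x_A = 0, so x_A = 27 + 0.2x_B.
The best-response slope dx_A/dx_B = 0.2 > 0: the reaction function is upward-sloping, so the choices are strategic complements.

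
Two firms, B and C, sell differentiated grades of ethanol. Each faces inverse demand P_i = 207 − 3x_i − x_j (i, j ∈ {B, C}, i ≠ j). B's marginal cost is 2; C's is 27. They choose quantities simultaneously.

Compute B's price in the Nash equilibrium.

92

Firm B's profit: π = x_B(207 − 3x_B − x_C) − 2x_B.
∂π/∂x_B = 205 − 6x_B − x_C = 0 ⇒ x_B = 205/6 − (1/6)x_C.
Similarly x_C = 30 − (1/6)x_B.
Plugging x_C into B's best response: x_B = 205/6 − (1/6)(30 − (1/6)x_B) ⇒ (35/36)x_B = 175/6, so x_B = 30.
Then x_C = 30 − (1/6)·30 = 25.
P_B = 207 − 3·30 − 25 = 92.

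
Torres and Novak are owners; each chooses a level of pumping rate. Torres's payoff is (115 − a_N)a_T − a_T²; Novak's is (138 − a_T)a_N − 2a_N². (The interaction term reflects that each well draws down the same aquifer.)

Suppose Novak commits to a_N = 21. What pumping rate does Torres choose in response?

Expanding Torres's payoff: 115a_T − a_Na_T − a_T².
∂π/∂a_T = 115 − a_N − 2a_T = 0, so a_T = 57.5 − 0.5a_N.
At a_N = 21: a_T = 57.5 − 0.5·21 = 47.

47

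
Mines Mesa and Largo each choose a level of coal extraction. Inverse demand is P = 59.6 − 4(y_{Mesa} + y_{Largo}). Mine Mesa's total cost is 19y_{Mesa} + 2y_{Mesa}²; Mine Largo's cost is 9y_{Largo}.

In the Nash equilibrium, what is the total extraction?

Mine Mesa's profit: π = y_{Mesa}(59.6 − 4(y_{Mesa} + y_{Largo})) − 19y_{Mesa} − 2y_{Mesa}².
∂π/∂y_{Mesa} = 40.6 − 12y_{Mesa} − 4y_{Largo} = 0, so y_{Mesa} = 203/60 − (1/3)y_{Largo}.
For Largo: ∂π/∂y_{Largo} = 50.6 − 8y_{Largo} − 4y_{Mesa} = 0 ⇒ y_{Largo} = 6.325 − 0.5y_{Mesa}.
Substituting the second reaction function into the first: y_{Mesa} = 203/60 − (1/3)(6.325 − 0.5y_{Mesa}), which gives (5/6)y_{Mesa} = 1.275 ⇒ y_{Mesa} = 1.53.
Then y_{Largo} = 6.325 − 0.5·1.53 = 5.56.
Total extraction: 1.53 + 5.56 = 7.09.

7.09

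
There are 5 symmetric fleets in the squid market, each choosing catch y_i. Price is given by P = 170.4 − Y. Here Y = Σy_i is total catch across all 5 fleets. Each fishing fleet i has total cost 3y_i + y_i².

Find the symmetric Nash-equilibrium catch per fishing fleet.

20.925

A representative fishing fleet's profit is π_i = y_i(170.4 − Y) − 3y_i − y_i², with Y = y_i + Σ_{j≠i} y_j.
First-order condition: 167.4 − 4y_i − Σ_{j≠i} y_j = 0.
Imposing symmetry (y_j = y for all j) turns Σ_{j≠i} y_j into 4y, so 167.4 = 8y and y = 20.925.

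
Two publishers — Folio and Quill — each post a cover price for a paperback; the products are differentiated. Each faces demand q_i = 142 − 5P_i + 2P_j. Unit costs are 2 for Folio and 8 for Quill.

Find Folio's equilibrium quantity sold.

Folio's profit: π = (P_{Folio} − 2)(142 − 5P_{Folio} + 2P_{Quill}).
∂π/∂P_{Folio} = 152 − 10P_{Folio} + 2P_{Quill} = 0 ⇒ P_{Folio} = 15.2 + 0.2P_{Quill}.
Similarly P_{Quill} = 18.2 + 0.2P_{Folio}.
Substituting the second reaction function into the first: P_{Folio} = 15.2 + 0.2(18.2 + 0.2P_{Folio}), which gives 0.96P_{Folio} = 18.84 ⇒ P_{Folio} = 19.625.
Then P_{Quill} = 18.2 + 0.2·19.625 = 22.125.
q_{Folio} = 142 − 5·19.625 + 2·22.125 = 88.125.

88.125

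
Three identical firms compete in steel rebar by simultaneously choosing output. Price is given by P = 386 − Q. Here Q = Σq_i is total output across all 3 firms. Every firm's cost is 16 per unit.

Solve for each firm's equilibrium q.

A representative firm's profit is π_i = q_i(386 − Q) − 16q_i, with Q = q_i + Σ_{j≠i} q_j.
First-order condition: 370 − 2q_i − Σ_{j≠i} q_j = 0.
Imposing symmetry (q_j = q for all j) turns Σ_{j≠i} q_j into 2q, so 370 = 4q and q = 92.5.

92.5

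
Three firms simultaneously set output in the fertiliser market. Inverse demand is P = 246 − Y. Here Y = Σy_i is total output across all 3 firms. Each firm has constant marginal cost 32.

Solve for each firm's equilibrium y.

A representative firm's profit is π_i = y_i(246 − Y) − 32y_i, with Y = y_i + Σ_{j≠i} y_j.
First-order condition: 214 − 2y_i − Σ_{j≠i} y_j = 0.
With identical firms, set every y_j = y: then 214 − 2y − 2y = 0, i.e. y = 214/4 = 53.5.

53.5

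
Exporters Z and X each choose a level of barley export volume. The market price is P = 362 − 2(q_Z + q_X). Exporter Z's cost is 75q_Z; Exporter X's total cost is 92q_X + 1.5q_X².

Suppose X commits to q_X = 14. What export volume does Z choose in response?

64.75

Exporter Z's profit: π = q_Z(362 − 2(q_Z + q_X)) − 75q_Z.
∂π/∂q_Z = 287 − 4q_Z − 2q_X = 0, so q_Z = 71.75 − 0.5q_X.
At q_X = 14: q_Z = 71.75 − 0.5·14 = 64.75.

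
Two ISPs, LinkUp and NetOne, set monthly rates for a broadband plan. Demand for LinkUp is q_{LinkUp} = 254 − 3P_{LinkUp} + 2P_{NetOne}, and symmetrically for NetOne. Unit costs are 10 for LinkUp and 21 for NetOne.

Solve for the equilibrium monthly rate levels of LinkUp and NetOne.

73.0625, 77.1875

LinkUp's profit: π = (P_{LinkUp} − 10)(254 − 3P_{LinkUp} + 2P_{NetOne}).
∂π/∂P_{LinkUp} = 284 − 6P_{LinkUp} + 2P_{NetOne} = 0 ⇒ P_{LinkUp} = 142/3 + (1/3)P_{NetOne}.
Similarly P_{NetOne} = 317/6 + (1/3)P_{LinkUp}.
Plugging P_{NetOne} into LinkUp's best response: P_{LinkUp} = 142/3 + (1/3)(317/6 + (1/3)P_{LinkUp}) ⇒ (8/9)P_{LinkUp} = 1169/18, so P_{LinkUp} = 73.0625.
Then P_{NetOne} = 317/6 + (1/3)·73.0625 = 77.1875.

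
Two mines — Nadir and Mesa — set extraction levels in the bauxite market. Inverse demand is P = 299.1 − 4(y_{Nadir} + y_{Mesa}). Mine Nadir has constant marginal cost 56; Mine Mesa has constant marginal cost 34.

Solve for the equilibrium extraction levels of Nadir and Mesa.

Mine Nadir's profit: π = y_{Nadir}(299.1 − 4(y_{Nadir} + y_{Mesa})) − 56y_{Nadir}.
∂π/∂y_{Nadir} = 243.1 − 8y_{Nadir} − 4y_{Mesa} = 0, so y_{Nadir} = 30.3875 − 0.5y_{Mesa}.
By the same steps for Mesa: y_{Mesa} = 33.1375 − 0.5y_{Nadir}.
Plugging y_{Mesa} into Nadir's best response: y_{Nadir} = 30.3875 − 0.5(33.1375 − 0.5y_{Nadir}) ⇒ 0.75y_{Nadir} = 2211/160, so y_{Nadir} = 18.425.
Then y_{Mesa} = 33.1375 − 0.5·18.425 = 23.925.

18.425, 23.925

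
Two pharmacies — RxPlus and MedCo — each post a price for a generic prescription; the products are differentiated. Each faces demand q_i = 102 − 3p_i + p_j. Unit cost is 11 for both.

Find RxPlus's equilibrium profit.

RxPlus's profit: π = (p_{RxPlus} − 11)(102 − 3p_{RxPlus} + p_{MedCo}).
∂π/∂p_{RxPlus} = 135 − 6p_{RxPlus} + p_{MedCo} = 0 ⇒ p_{RxPlus} = 22.5 + (1/6)p_{MedCo}.
By symmetry p_{MedCo} = p_{RxPlus}; substituting into the reaction function, (5/6)p_{RxPlus} = 22.5 and p_{RxPlus} = 27.
q_{RxPlus} = 102 − 3·27 + 27 = 48.
Profit = (27 − 11)·48 = 768.

768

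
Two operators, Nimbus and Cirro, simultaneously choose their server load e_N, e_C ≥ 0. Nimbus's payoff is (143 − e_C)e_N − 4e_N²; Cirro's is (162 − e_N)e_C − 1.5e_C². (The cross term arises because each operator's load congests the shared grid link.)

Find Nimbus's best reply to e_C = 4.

Expanding Nimbus's payoff: 143e_N − e_Ce_N − 4e_N².
∂π/∂e_N = 143 − e_C − 8e_N = 0, so e_N = 17.875 − 0.125e_C.
At e_C = 4: e_N = 17.875 − 0.125·4 = 17.375.

17.375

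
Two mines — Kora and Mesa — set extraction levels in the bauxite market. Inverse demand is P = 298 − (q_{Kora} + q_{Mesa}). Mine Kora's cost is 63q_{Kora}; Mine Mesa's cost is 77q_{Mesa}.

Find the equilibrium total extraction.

Mine Kora's profit: π = q_{Kora}(298 − (q_{Kora} + q_{Mesa})) − 63q_{Kora}.
∂π/∂q_{Kora} = 235 − 2q_{Kora} − q_{Mesa} = 0, so q_{Kora} = 117.5 − 0.5q_{Mesa}.
By the same steps for Mesa: q_{Mesa} = 110.5 − 0.5q_{Kora}.
Solving the two reaction functions simultaneously: (1 − (−0.5)(−0.5))q_{Kora} = 117.5 − 0.5·110.5, so 0.75q_{Kora} = 62.25 and q_{Kora} = 83.
Then q_{Mesa} = 110.5 − 0.5·83 = 69.
Total extraction: 83 + 69 = 152.

152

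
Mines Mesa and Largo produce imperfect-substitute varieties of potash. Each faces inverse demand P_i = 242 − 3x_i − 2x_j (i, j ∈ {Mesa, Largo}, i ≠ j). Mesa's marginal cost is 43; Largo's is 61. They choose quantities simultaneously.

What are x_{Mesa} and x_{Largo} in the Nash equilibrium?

26, 21.5

Mine Mesa's profit: π = x_{Mesa}(242 − 3x_{Mesa} − 2x_{Largo}) − 43x_{Mesa}.
∂π/∂x_{Mesa} = 199 − 6x_{Mesa} − 2x_{Largo} = 0 ⇒ x_{Mesa} = 199/6 − (1/3)x_{Largo}.
Similarly x_{Largo} = 181/6 − (1/3)x_{Mesa}.
Solving the two reaction functions simultaneously: (1 − (−1/3)(−1/3))x_{Mesa} = 199/6 − (1/3)·(181/6), so (8/9)x_{Mesa} = 208/9 and x_{Mesa} = 26.
Then x_{Largo} = 181/6 − (1/3)·26 = 21.5.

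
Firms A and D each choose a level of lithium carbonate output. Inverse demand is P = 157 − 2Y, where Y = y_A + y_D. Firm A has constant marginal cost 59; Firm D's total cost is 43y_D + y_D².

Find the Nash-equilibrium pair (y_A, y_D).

Firm A's profit: π = y_A(157 − 2(y_A + y_D)) − 59y_A.
∂π/∂y_A = 98 − 4y_A − 2y_D = 0, so y_A = 24.5 − 0.5y_D.
For D: ∂π/∂y_D = 114 − 6y_D − 2y_A = 0 ⇒ y_D = 19 − (1/3)y_A.
Substituting the second reaction function into the first: y_A = 24.5 − 0.5(19 − (1/3)y_A), which gives (5/6)y_A = 15 ⇒ y_A = 18.
Then y_D = 19 − (1/3)·18 = 13.

18, 13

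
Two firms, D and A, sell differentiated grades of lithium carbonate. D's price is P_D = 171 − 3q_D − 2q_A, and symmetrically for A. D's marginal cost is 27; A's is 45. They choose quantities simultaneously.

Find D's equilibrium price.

84.375

Firm D's profit: π = q_D(171 − 3q_D − 2q_A) − 27q_D.
∂π/∂q_D = 144 − 6q_D − 2q_A = 0 ⇒ q_D = 24 − (1/3)q_A.
Similarly q_A = 21 − (1/3)q_D.
Substituting the second reaction function into the first: q_D = 24 − (1/3)(21 − (1/3)q_D), which gives (8/9)q_D = 17 ⇒ q_D = 19.125.
Then q_A = 21 − (1/3)·19.125 = 14.625.
P_D = 171 − 3·19.125 − 2·14.625 = 84.375.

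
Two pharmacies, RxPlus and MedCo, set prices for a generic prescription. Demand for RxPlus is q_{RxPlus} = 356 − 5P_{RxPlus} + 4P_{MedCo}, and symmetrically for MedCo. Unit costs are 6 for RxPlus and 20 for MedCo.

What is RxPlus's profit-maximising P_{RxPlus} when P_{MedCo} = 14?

44.2

RxPlus's profit: π = (P_{RxPlus} − 6)(356 − 5P_{RxPlus} + 4P_{MedCo}).
∂π/∂P_{RxPlus} = 386 − 10P_{RxPlus} + 4P_{MedCo} = 0 ⇒ P_{RxPlus} = 38.6 + 0.4P_{MedCo}.
At P_{MedCo} = 14: P_{RxPlus} = 38.6 + 0.4·14 = 44.2.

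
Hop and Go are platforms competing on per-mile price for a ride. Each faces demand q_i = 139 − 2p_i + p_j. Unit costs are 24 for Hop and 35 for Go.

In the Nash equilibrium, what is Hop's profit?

3168.08

Hop's profit: π = (p_{Hop} − 24)(139 − 2p_{Hop} + p_{Go}).
∂π/∂p_{Hop} = 187 − 4p_{Hop} + p_{Go} = 0 ⇒ p_{Hop} = 46.75 + 0.25p_{Go}.
Similarly p_{Go} = 52.25 + 0.25p_{Hop}.
Substituting the second reaction function into the first: p_{Hop} = 46.75 + 0.25(52.25 + 0.25p_{Hop}), which gives 0.9375p_{Hop} = 59.8125 ⇒ p_{Hop} = 63.8.
Then p_{Go} = 52.25 + 0.25·63.8 = 68.2.
q_{Hop} = 139 − 2·63.8 + 68.2 = 79.6.
Profit = (63.8 − 24)·79.6 = 3168.08.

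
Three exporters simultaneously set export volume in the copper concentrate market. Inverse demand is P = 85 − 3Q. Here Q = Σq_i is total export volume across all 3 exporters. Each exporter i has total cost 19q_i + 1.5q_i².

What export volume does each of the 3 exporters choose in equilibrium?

4.4

A representative exporter's profit is π_i = q_i(85 − 3Q) − 19q_i − 1.5q_i², with Q = q_i + Σ_{j≠i} q_j.
First-order condition: 66 − 9q_i − 3Σ_{j≠i} q_j = 0.
Imposing symmetry (q_j = q for all j) turns Σ_{j≠i} q_j into 2q, so 66 = 15q and q = 4.4.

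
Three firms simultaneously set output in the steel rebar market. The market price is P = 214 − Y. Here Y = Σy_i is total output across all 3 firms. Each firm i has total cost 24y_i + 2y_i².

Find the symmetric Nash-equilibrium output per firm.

A representative firm's profit is π_i = y_i(214 − Y) − 24y_i − 2y_i², with Y = y_i + Σ_{j≠i} y_j.
First-order condition: 190 − 6y_i − Σ_{j≠i} y_j = 0.
In a symmetric equilibrium every firm chooses the same y, so Σ_{j≠i} y_j = 2y. The condition becomes 190 − 8y = 0, giving y = 190/8 = 23.75.

23.75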